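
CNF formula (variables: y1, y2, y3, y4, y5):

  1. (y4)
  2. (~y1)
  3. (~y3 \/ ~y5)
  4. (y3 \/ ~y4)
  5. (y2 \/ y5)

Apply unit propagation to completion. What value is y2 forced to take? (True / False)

True

(y4) stands alone — y4 = True.
Unit clause (~y1) sets y1 = False.
From (~y4 \/ y3) and y4 = True: y3 = True.
From (~y5 \/ ~y3) and y3 = True: y5 = False.
(y2 \/ y5): since y5 = False, the clause reduces to (y2). y2 = True.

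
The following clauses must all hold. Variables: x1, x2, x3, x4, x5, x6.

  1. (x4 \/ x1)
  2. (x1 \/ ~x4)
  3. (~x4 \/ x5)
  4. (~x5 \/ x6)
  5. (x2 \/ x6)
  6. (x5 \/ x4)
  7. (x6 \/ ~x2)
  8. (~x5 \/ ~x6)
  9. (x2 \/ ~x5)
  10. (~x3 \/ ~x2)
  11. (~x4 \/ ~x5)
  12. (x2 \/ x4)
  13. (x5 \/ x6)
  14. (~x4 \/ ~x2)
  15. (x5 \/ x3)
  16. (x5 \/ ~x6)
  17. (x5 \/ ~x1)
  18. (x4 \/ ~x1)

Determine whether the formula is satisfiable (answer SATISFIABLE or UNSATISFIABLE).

UNSATISFIABLE

x5 = True:
  propagation gives x6=True; an empty clause results — contradiction.
x5 = False:
  propagation gives x4=False; an empty clause results — contradiction.
Every branch closes, so no satisfying assignment exists.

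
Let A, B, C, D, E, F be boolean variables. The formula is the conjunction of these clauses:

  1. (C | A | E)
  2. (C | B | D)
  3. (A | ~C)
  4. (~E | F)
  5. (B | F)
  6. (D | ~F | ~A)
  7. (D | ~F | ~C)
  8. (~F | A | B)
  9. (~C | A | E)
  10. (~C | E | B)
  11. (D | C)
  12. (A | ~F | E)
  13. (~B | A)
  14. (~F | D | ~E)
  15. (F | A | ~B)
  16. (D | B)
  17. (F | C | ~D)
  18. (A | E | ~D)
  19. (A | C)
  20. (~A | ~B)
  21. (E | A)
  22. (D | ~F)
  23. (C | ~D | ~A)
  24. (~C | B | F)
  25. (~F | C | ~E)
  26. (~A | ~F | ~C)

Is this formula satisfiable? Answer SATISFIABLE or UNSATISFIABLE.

UNSATISFIABLE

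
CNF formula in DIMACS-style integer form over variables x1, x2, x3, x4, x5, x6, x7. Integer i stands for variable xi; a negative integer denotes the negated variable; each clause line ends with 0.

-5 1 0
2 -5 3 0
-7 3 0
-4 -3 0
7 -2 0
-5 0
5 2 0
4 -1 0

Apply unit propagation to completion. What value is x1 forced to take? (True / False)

False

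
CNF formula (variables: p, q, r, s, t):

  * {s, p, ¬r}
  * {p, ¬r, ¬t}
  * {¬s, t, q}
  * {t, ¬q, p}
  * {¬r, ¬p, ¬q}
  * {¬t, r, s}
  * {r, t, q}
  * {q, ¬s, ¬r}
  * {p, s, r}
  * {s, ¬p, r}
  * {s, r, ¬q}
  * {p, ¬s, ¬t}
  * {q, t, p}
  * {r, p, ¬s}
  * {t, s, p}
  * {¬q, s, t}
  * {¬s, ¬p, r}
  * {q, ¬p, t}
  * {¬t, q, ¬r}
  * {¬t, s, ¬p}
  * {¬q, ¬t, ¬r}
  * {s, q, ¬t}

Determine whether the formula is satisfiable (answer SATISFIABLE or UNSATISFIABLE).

s = True:
  q = True:
    p = True:
      propagation gives r=False; contradiction.
    p = False:
      propagation gives t=True; contradiction.
  q = False:
    propagation gives t=True, r=False, p=True; an empty clause results — contradiction.
s = False:
  t = True:
    propagation gives r=True, p=True; an empty clause results — contradiction.
  t = False:
    propagation gives p=True, r=True, q=False; an empty clause results — contradiction.
Every branch closes, so no satisfying assignment exists.

UNSATISFIABLE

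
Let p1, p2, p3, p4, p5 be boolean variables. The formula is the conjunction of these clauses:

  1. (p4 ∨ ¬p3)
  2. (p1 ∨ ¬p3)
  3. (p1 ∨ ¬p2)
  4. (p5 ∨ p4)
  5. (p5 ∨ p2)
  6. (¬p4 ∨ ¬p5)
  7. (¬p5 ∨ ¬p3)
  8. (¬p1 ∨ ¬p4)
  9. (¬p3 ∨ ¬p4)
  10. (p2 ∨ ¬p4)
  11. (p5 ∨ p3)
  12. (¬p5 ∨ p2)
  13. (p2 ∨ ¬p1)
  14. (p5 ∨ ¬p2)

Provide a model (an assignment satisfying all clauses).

p1=1, p2=1, p3=0, p4=0, p5=1

Set p1 = True and propagate.
  then p4 is forced to False.
  then p3 is forced to False.
  then p5 is forced to True.
  then p2 is forced to True.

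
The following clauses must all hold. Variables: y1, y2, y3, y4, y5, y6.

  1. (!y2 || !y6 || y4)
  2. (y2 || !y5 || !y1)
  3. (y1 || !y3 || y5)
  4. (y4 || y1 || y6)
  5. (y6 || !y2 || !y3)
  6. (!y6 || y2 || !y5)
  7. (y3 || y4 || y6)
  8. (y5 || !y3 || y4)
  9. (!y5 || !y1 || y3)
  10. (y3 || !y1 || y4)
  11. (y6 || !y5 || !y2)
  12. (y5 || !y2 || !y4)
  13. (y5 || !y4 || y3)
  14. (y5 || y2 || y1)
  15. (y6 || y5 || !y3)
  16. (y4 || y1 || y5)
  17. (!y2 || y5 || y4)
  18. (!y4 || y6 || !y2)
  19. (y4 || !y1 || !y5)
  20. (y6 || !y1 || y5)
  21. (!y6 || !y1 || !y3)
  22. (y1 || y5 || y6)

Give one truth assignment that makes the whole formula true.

y1=False, y2=False, y3=True, y4=True, y5=True, y6=False

Set y1 = False and propagate.
Try y2 = False.
  then y5 is forced to True.
  then y6 is forced to False.
  then y4 is forced to True.
y3 is now unconstrained; take y3 = True.
Every clause has at least one true literal under this assignment.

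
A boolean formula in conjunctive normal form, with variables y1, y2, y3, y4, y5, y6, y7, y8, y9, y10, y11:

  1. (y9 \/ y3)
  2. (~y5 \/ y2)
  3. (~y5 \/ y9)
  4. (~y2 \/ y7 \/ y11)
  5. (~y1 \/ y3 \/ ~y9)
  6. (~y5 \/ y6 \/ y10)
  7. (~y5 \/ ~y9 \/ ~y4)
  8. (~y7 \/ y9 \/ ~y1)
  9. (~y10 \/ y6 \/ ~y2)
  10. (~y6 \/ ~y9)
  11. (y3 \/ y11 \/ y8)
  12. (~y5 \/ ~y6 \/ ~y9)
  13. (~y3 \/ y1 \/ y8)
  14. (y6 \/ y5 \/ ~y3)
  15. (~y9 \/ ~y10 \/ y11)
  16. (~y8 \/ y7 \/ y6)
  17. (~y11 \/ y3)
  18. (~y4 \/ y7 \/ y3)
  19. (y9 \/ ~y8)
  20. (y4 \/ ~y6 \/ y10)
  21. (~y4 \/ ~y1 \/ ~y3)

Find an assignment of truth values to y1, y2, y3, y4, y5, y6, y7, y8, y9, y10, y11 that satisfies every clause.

Set y1 = False and propagate.
For the remaining variables, y2 = True, y3 = False, y4 = False, y5 = False, y6 = False, y7 = True, y8 = True, y9 = True, y10 = False, y11 = False works.
Every clause has at least one true literal under this assignment.

y1=False, y2=True, y3=False, y4=False, y5=False, y6=False, y7=True, y8=True, y9=True, y10=False, y11=False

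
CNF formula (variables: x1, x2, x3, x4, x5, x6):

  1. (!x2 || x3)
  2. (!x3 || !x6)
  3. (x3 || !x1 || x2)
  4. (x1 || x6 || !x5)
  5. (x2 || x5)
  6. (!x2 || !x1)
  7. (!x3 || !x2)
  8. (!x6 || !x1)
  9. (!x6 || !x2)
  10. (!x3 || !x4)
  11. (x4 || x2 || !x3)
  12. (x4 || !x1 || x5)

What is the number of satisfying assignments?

2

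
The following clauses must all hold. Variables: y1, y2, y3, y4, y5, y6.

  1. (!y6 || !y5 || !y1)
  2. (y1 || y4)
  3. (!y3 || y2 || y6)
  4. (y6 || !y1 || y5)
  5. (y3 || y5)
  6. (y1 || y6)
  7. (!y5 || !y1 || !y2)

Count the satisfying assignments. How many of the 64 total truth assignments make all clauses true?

12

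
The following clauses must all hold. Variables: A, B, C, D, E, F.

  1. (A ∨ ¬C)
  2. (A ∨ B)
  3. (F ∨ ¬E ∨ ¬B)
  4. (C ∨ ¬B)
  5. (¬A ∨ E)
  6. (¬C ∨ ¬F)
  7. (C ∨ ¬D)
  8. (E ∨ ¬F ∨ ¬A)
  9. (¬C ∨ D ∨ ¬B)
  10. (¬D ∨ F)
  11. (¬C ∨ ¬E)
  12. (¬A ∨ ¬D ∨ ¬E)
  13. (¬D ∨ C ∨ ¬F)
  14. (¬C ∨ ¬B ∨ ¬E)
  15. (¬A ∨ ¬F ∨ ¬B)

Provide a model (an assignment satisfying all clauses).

A = T, B = F, C = F, D = F, E = T, F = T

Set A = True and propagate.
  then E is forced to True.
  then C is forced to False.
  then B is forced to False.
  then D is forced to False.
F is now unconstrained; take F = True.
Every clause has at least one true literal under this assignment.
Check each clause:
  1. (A ∨ ¬C) — A is true.
  2. (A ∨ B) — A is true.
  3. (F ∨ ¬B ∨ ¬E) — F is true.
  4. (C ∨ ¬B) — ¬B is true.
  5. (E ∨ ¬A) — E is true.
  6. (¬F ∨ ¬C) — ¬C is true.
  7. (¬D ∨ C) — ¬D is true.
  8. (¬F ∨ ¬A ∨ E) — E is true.
  9. (¬B ∨ ¬C ∨ D) — ¬C is true.
  10. (¬D ∨ F) — ¬D is true.
  11. (¬C ∨ ¬E) — ¬C is true.
  12. (¬D ∨ ¬E ∨ ¬A) — ¬D is true.
  13. (¬D ∨ C ∨ ¬F) — ¬D is true.
  14. (¬C ∨ ¬B ∨ ¬E) — ¬C is true.
  15. (¬F ∨ ¬B ∨ ¬A) — ¬B is true.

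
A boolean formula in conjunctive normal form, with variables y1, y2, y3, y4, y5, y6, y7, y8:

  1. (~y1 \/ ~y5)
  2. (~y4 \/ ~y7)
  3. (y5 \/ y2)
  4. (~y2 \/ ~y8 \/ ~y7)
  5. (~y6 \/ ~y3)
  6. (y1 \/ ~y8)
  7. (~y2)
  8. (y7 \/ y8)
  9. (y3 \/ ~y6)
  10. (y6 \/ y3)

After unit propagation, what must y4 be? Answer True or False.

False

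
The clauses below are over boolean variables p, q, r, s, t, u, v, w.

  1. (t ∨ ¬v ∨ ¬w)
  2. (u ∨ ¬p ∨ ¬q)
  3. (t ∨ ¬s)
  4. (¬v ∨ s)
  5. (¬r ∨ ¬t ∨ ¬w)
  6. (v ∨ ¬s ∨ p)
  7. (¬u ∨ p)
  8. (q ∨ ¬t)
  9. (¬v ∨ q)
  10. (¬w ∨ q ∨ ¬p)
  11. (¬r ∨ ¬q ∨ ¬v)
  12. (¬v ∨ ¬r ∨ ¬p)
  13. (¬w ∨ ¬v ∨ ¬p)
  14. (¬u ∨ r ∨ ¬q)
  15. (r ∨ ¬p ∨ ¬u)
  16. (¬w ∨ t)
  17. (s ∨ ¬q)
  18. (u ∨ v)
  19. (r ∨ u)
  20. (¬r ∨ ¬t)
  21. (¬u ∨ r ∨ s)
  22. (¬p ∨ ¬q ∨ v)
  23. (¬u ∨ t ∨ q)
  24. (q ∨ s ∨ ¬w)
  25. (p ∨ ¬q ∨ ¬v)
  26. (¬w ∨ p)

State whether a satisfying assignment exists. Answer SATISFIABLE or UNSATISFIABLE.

q = True:
  propagation gives s=True, t=True, r=False, u=False; an empty clause results — contradiction.
q = False:
  propagation gives t=False, s=False, v=False, w=False; an empty clause results — contradiction.
Every branch closes, so no satisfying assignment exists.

UNSATISFIABLE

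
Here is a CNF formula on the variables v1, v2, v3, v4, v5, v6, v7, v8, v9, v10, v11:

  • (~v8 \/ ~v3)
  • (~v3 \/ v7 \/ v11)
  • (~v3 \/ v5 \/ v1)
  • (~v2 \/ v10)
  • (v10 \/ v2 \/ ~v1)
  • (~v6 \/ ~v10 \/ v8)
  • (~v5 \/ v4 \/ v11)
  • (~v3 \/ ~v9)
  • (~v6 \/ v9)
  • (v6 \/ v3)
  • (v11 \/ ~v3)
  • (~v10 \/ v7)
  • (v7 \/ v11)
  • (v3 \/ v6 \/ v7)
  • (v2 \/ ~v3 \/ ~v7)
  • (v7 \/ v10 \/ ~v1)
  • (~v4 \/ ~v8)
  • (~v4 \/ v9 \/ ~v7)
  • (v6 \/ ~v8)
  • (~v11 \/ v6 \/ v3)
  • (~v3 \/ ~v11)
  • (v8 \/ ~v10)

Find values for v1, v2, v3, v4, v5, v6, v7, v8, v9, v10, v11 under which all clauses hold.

Set v1 = False and propagate.
Try v2 = False.
Try v3 = False.
  then v6 is forced to True.
  then v9 is forced to True.
For the remaining variables, v4 = False, v5 = True, v7 = True, v8 = False, v10 = False, v11 = True works.
Every clause has at least one true literal under this assignment.

v1=0  v2=0  v3=0  v4=0  v5=1  v6=1  v7=1  v8=0  v9=1  v10=0  v11=1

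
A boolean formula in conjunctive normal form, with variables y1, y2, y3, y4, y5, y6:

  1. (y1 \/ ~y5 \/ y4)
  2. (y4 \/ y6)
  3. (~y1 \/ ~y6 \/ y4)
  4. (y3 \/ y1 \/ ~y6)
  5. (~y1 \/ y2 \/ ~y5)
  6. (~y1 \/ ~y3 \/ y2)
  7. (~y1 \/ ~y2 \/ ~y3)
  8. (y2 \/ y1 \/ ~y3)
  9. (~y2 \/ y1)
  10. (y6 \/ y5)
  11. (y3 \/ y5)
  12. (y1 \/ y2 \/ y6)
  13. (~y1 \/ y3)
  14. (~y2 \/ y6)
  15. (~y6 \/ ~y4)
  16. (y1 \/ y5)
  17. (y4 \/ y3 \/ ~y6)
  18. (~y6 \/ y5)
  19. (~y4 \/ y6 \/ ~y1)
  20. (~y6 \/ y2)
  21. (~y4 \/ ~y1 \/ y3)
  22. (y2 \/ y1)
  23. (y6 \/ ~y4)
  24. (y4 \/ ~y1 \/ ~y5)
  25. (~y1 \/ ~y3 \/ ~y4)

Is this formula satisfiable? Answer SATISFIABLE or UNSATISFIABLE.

UNSATISFIABLE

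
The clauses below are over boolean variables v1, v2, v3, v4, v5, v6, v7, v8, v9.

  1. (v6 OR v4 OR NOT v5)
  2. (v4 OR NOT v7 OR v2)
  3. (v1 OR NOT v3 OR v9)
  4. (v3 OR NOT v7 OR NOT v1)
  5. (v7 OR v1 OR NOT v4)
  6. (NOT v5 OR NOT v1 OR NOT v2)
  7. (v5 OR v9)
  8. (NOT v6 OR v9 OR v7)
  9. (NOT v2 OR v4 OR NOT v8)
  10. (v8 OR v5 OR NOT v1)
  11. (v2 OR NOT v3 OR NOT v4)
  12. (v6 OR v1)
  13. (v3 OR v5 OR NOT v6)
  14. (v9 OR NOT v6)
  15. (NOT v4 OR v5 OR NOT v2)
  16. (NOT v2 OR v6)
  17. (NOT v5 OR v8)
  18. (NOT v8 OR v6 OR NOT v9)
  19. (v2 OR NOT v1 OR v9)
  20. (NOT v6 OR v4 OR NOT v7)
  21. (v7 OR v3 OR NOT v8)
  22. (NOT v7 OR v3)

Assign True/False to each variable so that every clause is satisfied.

v1 = 0, v2 = 0, v3 = 1, v4 = 0, v5 = 0, v6 = 1, v7 = 0, v8 = 1, v9 = 1

Set v1 = False and propagate.
  then v6 is forced to True.
  then v9 is forced to True.
Branch on v2: take v2 = False.
Set v3 = True and propagate.
  then v4 is forced to False.
  then v7 is forced to False.
The remaining clauses are satisfied by v5 = False, v8 = True.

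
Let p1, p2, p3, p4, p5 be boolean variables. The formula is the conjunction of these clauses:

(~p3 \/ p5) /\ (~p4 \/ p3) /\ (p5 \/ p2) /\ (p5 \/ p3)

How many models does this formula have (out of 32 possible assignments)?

Case analysis on p3 and p5:
  p3=1, p5=1: p1, p2, p4 free → 2^3 = 8.
  p3=1, p5=0: a clause becomes empty — 0.
  p3=0, p5=1: remaining (p1,p2,p4) ∈ {(0,0,0); (0,1,0); (1,0,0); (1,1,0)} — 4.
  p3=0, p5=0: a clause becomes empty — 0.
Total: 8 + 0 + 4 + 0 = 12.

12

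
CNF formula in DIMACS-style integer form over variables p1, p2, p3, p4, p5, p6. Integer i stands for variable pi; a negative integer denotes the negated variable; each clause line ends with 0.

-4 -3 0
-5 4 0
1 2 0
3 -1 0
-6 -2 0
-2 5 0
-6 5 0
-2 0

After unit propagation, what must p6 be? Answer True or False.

(~p2) stands alone — p2 = False.
(p2 | p1) with p2 = False leaves only p1, so p1 = True.
In (~p1 | p3), ~p1 is now false; p3 must hold, so p3 = True.
(~p3 | ~p4) with p3 = True leaves only ~p4, so p4 = False.
(p4 | ~p5) with p4 = False leaves only ~p5, so p5 = False.
From (~p6 | p5) and p5 = False: p6 = False.

False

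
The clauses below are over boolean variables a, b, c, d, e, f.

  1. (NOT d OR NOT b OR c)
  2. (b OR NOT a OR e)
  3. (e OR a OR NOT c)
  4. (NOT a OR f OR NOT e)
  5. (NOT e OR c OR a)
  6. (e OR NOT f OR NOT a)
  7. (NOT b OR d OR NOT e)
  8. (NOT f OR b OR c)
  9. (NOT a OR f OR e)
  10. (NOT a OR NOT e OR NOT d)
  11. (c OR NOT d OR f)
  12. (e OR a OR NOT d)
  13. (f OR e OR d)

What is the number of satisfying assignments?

8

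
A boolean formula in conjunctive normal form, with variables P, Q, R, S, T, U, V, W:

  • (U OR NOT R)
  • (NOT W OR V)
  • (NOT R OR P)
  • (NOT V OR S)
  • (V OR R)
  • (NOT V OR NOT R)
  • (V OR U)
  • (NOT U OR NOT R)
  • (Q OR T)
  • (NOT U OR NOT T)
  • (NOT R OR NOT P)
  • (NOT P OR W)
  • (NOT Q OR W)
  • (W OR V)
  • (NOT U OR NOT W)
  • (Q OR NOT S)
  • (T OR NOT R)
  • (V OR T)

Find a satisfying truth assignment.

P=True, Q=True, R=False, S=True, T=False, U=False, V=True, W=True

Branch on P: take P = True.
  then R is forced to False.
  then V is forced to True.
  then S is forced to True.
  then W is forced to True.
  then U is forced to False.
  then Q is forced to True.
T is now unconstrained; take T = False.
Every clause has at least one true literal under this assignment.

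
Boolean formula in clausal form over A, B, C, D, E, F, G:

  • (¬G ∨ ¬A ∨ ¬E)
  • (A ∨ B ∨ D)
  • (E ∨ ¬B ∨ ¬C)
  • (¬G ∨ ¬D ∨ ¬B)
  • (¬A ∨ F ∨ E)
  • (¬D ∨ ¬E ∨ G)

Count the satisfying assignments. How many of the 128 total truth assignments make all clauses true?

45

Split on E, then A.
  E=T, A=T: forces D=F; G=F; B, C, F free → 2^3 = 8.
  E=T, A=F: C, F free; 3 ways for (B,D,G) × 2^2 = 12.
  E=F, A=T: 11 of the 32 assignments to (B,C,D,F,G) work.
  E=F, A=F: F free; 7 ways for (B,C,D,G) × 2^1 = 14.
Total: 8 + 12 + 11 + 14 = 45.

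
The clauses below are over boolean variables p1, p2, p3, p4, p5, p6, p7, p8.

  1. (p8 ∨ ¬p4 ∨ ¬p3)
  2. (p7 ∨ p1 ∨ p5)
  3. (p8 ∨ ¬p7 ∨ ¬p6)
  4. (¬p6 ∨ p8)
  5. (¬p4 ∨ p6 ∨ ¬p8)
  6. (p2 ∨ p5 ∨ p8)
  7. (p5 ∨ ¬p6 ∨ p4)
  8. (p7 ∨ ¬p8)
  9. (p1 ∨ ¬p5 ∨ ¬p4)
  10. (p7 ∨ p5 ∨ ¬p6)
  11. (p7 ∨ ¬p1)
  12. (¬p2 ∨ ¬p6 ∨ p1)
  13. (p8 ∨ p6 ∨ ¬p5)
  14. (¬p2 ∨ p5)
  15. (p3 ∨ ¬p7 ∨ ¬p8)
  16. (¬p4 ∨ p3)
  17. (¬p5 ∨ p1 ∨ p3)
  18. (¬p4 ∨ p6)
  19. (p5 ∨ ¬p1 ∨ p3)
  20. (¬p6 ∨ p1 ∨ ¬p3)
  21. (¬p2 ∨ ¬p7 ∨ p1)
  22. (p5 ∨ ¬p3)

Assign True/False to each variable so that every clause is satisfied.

Branch on p1: take p1 = True.
  then p7 is forced to True.
The remaining clauses are satisfied by p2 = False, p3 = True, p4 = True, p5 = True, p6 = True, p8 = True.
Check each clause:
  1. (¬p4 ∨ ¬p3 ∨ p8) — p8 is true.
  2. (p1 ∨ p5 ∨ p7) — p1 is true.
  3. (¬p7 ∨ p8 ∨ ¬p6) — p8 is true.
  4. (¬p6 ∨ p8) — p8 is true.
  5. (¬p4 ∨ ¬p8 ∨ p6) — p6 is true.
  6. (p5 ∨ p8 ∨ p2) — p8 is true.
  7. (p5 ∨ ¬p6 ∨ p4) — p4 is true.
  8. (p7 ∨ ¬p8) — p7 is true.
  9. (¬p4 ∨ p1 ∨ ¬p5) — p1 is true.
  10. (¬p6 ∨ p7 ∨ p5) — p5 is true.
  11. (p7 ∨ ¬p1) — p7 is true.
  12. (p1 ∨ ¬p2 ∨ ¬p6) — p1 is true.
  13. (p6 ∨ ¬p5 ∨ p8) — p8 is true.
  14. (p5 ∨ ¬p2) — p5 is true.
  15. (p3 ∨ ¬p8 ∨ ¬p7) — p3 is true.
  16. (p3 ∨ ¬p4) — p3 is true.
  17. (p1 ∨ ¬p5 ∨ p3) — p1 is true.
  18. (¬p4 ∨ p6) — p6 is true.
  19. (p5 ∨ p3 ∨ ¬p1) — p3 is true.
  20. (p1 ∨ ¬p3 ∨ ¬p6) — p1 is true.
  21. (¬p2 ∨ ¬p7 ∨ p1) — p1 is true.
  22. (p5 ∨ ¬p3) — p5 is true.

p1=T, p2=F, p3=T, p4=T, p5=T, p6=T, p7=T, p8=T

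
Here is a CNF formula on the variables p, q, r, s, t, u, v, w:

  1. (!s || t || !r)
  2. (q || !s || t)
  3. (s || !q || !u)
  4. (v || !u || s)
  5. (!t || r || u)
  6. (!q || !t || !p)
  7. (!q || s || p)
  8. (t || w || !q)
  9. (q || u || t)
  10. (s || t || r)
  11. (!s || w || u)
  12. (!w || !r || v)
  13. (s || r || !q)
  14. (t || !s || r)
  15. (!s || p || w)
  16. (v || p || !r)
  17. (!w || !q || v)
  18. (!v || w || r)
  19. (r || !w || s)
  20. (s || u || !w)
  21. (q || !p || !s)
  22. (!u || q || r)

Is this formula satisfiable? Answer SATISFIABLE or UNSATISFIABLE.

SATISFIABLE

Try p = False.
The remaining clauses are satisfied by q = False, r = True, s = False, t = True, u = True, v = True, w = False.
So p=False  q=False  r=True  s=False  t=True  u=True  v=True  w=False is a satisfying assignment.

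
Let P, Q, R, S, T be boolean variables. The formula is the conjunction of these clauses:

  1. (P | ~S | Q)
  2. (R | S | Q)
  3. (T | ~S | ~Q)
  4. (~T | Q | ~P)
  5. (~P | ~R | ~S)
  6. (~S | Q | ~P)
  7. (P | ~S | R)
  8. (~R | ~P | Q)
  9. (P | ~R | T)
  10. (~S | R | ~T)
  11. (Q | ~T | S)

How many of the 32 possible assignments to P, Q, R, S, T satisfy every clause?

8

Case analysis on S and P:
  S=1, P=1: a clause becomes empty — 0.
  S=1, P=0: remaining (Q,R,T) ∈ {(1,1,1)} — 1.
  S=0, P=1: remaining (Q,R,T) ∈ {(1,0,0); (1,0,1); (1,1,0); (1,1,1)} — 4.
  S=0, P=0: remaining (Q,R,T) ∈ {(1,0,0); (1,0,1); (1,1,1)} — 3.
Total: 0 + 1 + 4 + 3 = 8.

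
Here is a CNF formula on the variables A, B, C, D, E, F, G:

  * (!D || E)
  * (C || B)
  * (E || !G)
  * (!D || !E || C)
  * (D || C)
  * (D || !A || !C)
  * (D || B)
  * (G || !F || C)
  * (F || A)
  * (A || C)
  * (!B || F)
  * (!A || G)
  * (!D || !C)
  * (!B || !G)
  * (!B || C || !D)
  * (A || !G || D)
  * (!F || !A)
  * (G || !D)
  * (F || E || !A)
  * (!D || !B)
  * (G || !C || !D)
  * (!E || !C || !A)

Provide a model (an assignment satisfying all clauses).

A = False, B = True, C = True, D = False, E = False, F = True, G = False

Check each clause:
  1. (!D || E) — !D is true.
  2. (B || C) — B is true.
  3. (E || !G) — !G is true.
  4. (!D || !E || C) — C is true.
  5. (D || C) — C is true.
  6. (!A || D || !C) — !A is true.
  7. (D || B) — B is true.
  8. (C || !F || G) — C is true.
  9. (A || F) — F is true.
  10. (C || A) — C is true.
  11. (F || !B) — F is true.
  12. (G || !A) — !A is true.
  13. (!D || !C) — !D is true.
  14. (!B || !G) — !G is true.
  15. (!B || C || !D) — C is true.
  16. (D || A || !G) — !G is true.
  17. (!F || !A) — !A is true.
  18. (G || !D) — !D is true.
  19. (E || !A || F) — !A is true.
  20. (!D || !B) — !D is true.
  21. (G || !D || !C) — !D is true.
  22. (!C || !E || !A) — !E is true.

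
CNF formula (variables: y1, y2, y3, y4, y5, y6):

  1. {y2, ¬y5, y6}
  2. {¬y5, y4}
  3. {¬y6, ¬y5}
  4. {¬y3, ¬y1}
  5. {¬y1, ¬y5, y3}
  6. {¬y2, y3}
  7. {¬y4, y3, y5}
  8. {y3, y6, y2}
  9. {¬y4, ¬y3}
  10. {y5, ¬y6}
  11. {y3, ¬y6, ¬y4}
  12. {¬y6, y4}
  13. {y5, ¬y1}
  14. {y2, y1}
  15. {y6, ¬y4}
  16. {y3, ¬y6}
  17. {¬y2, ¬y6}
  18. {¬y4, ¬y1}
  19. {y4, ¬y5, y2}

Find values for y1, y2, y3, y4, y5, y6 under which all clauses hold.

y1=0, y2=1, y3=1, y4=0, y5=0, y6=0

Set y1 = False and propagate.
  then y2 is forced to True.
  then y3 is forced to True.
  then y4 is forced to False.
  then y5 is forced to False.
  then y6 is forced to False.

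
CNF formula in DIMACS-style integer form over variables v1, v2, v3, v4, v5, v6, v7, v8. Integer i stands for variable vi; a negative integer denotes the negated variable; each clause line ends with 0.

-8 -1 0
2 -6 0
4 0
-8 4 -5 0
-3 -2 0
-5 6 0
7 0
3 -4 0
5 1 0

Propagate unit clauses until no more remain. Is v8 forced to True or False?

Unit clause (v4) sets v4 = True.
(v7) stands alone — v7 = True.
(v3 | ~v4) with v4 = True leaves only v3, so v3 = True.
From (~v3 | ~v2) and v3 = True: v2 = False.
(v2 | ~v6) with v2 = False leaves only ~v6, so v6 = False.
(~v5 | v6): since v6 = False, the clause reduces to (~v5). v5 = False.
(v1 | v5) with v5 = False leaves only v1, so v1 = True.
In (~v8 | ~v1), ~v1 is now false; ~v8 must hold, so v8 = False.

False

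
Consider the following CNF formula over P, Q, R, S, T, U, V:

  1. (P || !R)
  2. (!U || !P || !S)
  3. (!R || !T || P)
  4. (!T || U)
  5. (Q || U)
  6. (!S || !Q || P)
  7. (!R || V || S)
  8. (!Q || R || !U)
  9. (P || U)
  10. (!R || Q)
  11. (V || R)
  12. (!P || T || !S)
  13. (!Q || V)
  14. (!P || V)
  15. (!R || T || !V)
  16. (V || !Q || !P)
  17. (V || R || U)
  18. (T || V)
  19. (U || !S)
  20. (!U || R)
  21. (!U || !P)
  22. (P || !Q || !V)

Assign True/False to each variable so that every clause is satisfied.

P=T, Q=T, R=F, S=F, T=F, U=F, V=T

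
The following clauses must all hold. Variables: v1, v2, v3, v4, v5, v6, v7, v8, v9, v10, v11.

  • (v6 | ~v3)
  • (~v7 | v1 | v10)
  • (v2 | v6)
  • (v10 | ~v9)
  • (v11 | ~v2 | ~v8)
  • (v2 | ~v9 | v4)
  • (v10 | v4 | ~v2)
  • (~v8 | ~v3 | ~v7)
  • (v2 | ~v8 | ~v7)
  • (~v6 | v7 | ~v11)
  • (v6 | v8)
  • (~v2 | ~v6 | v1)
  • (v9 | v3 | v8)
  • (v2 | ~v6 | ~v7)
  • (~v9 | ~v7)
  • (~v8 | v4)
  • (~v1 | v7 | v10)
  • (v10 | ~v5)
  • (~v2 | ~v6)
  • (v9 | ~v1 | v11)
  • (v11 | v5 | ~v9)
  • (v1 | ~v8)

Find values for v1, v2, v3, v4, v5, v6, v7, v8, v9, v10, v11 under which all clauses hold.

v1=T, v2=F, v3=T, v4=T, v5=T, v6=T, v7=F, v8=T, v9=T, v10=T, v11=F

v4 occurs only positively in the remaining clauses — set v4 = True.
Pure literal: v10 appears only positively; assign v10 = True.
Set v1 = True and propagate.
Try v2 = False.
  then v6 is forced to True.
  then v7 is forced to False.
  then v11 is forced to False.
  then v9 is forced to True.
  then v5 is forced to True.
v3, v8 are now unconstrained; take v3 = True, v8 = True.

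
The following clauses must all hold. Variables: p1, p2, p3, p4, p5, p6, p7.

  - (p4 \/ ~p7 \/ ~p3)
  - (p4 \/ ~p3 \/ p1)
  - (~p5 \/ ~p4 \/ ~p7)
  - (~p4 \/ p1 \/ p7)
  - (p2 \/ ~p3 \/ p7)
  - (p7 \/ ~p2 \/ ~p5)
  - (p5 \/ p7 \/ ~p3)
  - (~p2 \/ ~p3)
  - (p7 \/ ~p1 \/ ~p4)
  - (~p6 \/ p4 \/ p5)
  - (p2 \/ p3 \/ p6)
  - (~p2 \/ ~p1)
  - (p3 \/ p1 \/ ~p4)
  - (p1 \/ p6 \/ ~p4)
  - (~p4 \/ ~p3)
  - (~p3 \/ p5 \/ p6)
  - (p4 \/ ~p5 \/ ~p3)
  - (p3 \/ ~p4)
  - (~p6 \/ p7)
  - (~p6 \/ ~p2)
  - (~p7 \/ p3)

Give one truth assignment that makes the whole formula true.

p1=0, p2=1, p3=0, p4=0, p5=0, p6=0, p7=0

Set p1 = False and propagate.
Set p2 = True and propagate.
  then p3 is forced to False.
  then p4 is forced to False.
  then p6 is forced to False.
  then p7 is forced to False.
  then p5 is forced to False.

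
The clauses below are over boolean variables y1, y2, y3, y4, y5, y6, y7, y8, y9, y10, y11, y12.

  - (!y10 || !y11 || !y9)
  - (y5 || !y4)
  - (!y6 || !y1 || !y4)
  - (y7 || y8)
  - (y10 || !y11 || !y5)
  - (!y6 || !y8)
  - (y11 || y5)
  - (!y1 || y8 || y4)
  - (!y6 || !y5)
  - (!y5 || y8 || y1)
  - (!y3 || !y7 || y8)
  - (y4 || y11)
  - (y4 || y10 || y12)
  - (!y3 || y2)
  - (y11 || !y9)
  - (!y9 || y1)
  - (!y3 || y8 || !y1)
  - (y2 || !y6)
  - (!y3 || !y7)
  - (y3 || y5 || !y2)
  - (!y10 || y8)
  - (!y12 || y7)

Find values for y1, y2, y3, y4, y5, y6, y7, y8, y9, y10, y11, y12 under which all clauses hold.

y1=F  y2=T  y3=F  y4=T  y5=T  y6=F  y7=F  y8=T  y9=F  y10=F  y11=F  y12=F

Pure literal: y6 appears only negated; assign y6 = False.
y9 occurs only negated in the remaining clauses — set y9 = False.
Branch on y1: take y1 = False.
Branch on y2: take y2 = True.
Set y3 = False and propagate.
  then y5 is forced to True.
  then y8 is forced to True.
For the remaining variables, y4 = True, y7 = False, y10 = False, y11 = False, y12 = False works.
Every clause has at least one true literal under this assignment.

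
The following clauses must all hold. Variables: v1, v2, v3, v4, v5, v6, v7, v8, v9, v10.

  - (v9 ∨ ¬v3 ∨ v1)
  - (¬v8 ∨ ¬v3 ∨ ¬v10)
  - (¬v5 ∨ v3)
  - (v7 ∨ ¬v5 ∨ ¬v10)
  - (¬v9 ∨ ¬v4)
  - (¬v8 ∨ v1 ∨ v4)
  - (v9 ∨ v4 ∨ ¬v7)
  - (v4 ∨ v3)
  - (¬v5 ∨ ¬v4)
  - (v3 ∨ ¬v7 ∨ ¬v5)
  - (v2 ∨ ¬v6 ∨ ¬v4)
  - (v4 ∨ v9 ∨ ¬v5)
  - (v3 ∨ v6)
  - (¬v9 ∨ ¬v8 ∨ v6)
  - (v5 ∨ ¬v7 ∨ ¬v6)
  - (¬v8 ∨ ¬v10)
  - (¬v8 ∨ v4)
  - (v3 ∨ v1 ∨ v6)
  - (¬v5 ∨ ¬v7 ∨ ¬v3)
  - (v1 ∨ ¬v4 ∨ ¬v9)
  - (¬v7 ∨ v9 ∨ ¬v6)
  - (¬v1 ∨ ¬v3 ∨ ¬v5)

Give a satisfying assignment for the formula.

v1=0, v2=1, v3=0, v4=1, v5=0, v6=1, v7=0, v8=1, v9=0, v10=0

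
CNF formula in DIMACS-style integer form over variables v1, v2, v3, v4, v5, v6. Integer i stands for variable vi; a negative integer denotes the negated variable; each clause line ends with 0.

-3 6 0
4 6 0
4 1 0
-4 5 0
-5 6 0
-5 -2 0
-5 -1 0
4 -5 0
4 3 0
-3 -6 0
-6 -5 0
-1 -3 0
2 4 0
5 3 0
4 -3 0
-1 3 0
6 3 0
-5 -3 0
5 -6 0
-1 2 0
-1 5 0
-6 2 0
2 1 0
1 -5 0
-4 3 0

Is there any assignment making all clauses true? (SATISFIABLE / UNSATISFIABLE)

UNSATISFIABLE

v5 = True:
  propagation gives v6=True; an empty clause results — contradiction.
v5 = False:
  propagation gives v4=False, v6=True; an empty clause results — contradiction.
Every branch closes, so no satisfying assignment exists.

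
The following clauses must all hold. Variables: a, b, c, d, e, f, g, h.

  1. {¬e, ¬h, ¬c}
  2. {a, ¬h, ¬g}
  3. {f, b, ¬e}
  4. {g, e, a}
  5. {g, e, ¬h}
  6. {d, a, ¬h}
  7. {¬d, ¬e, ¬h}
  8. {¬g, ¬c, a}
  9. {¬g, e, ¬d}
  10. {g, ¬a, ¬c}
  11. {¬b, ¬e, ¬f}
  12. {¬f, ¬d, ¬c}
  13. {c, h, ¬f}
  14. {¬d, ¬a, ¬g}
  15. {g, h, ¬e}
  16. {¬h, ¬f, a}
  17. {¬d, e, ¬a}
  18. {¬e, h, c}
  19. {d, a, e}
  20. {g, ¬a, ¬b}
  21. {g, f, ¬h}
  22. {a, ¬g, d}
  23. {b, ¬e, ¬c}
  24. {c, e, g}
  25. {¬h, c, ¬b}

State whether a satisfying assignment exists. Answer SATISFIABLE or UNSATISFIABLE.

SATISFIABLE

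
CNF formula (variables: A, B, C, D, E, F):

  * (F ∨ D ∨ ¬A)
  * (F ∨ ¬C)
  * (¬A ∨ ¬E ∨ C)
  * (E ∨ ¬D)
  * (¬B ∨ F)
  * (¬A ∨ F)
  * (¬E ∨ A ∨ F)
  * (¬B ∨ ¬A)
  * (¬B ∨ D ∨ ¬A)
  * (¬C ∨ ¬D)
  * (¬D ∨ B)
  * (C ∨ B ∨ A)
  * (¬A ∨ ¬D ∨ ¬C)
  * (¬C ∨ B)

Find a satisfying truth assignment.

A=F, B=T, C=F, D=F, E=T, F=T

Pure literal: F appears only positively; assign F = True.
Set A = False and propagate.
Set B = True and propagate.
The remaining clauses are satisfied by C = False, D = False, E = True.
Every clause has at least one true literal under this assignment.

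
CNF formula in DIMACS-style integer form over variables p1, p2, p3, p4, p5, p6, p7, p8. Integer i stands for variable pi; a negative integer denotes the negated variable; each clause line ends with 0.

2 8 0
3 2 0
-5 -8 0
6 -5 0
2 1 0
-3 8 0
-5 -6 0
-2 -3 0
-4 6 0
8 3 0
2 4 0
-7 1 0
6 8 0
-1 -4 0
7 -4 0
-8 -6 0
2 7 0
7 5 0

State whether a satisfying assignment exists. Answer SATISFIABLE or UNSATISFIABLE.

SATISFIABLE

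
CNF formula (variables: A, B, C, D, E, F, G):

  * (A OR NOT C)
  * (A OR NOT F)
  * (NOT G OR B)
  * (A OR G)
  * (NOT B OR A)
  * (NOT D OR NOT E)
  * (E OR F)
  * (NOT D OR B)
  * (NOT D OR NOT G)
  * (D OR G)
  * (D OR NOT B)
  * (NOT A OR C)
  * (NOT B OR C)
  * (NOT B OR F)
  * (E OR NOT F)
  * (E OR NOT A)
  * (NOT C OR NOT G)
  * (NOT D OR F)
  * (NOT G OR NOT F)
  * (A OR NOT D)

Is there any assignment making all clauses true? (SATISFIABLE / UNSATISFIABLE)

UNSATISFIABLE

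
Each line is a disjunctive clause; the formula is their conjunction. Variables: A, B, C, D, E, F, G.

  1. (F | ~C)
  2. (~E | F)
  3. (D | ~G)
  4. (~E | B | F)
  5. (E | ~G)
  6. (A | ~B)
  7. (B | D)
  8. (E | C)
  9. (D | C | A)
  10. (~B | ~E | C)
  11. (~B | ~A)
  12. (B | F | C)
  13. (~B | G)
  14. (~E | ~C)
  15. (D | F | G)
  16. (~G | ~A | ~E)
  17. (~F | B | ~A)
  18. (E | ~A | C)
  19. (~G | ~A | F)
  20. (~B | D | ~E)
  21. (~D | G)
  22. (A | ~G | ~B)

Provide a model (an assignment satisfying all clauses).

A = False, B = False, C = False, D = True, E = True, F = True, G = True

Check each clause:
  1. (F | ~C) — ~C is true.
  2. (F | ~E) — F is true.
  3. (~G | D) — D is true.
  4. (~E | F | B) — F is true.
  5. (E | ~G) — E is true.
  6. (~B | A) — ~B is true.
  7. (D | B) — D is true.
  8. (E | C) — E is true.
  9. (D | A | C) — D is true.
  10. (~B | ~E | C) — ~B is true.
  11. (~B | ~A) — ~A is true.
  12. (C | B | F) — F is true.
  13. (G | ~B) — ~B is true.
  14. (~E | ~C) — ~C is true.
  15. (D | F | G) — D is true.
  16. (~A | ~G | ~E) — ~A is true.
  17. (B | ~A | ~F) — ~A is true.
  18. (C | E | ~A) — E is true.
  19. (F | ~A | ~G) — ~A is true.
  20. (D | ~B | ~E) — D is true.
  21. (G | ~D) — G is true.
  22. (A | ~G | ~B) — ~B is true.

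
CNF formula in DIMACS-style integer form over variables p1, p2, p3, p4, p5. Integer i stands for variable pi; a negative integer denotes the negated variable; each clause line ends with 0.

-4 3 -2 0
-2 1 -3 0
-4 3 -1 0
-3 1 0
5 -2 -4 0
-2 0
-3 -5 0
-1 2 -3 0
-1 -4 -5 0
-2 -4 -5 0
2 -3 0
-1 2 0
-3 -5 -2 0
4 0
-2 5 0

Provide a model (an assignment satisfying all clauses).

p1 = False  p2 = False  p3 = False  p4 = True  p5 = False

Check each clause:
  1. (p3 | ~p4 | ~p2) — ~p2 is true.
  2. (~p3 | p1 | ~p2) — ~p3 is true.
  3. (p3 | ~p4 | ~p1) — ~p1 is true.
  4. (p1 | ~p3) — ~p3 is true.
  5. (p5 | ~p4 | ~p2) — ~p2 is true.
  6. (~p2) — ~p2 is true.
  7. (~p3 | ~p5) — ~p5 is true.
  8. (~p1 | p2 | ~p3) — ~p3 is true.
  9. (~p5 | ~p1 | ~p4) — ~p5 is true.
  10. (~p5 | ~p4 | ~p2) — ~p5 is true.
  11. (~p3 | p2) — ~p3 is true.
  12. (p2 | ~p1) — ~p1 is true.
  13. (~p3 | ~p2 | ~p5) — ~p5 is true.
  14. (p4) — p4 is true.
  15. (p5 | ~p2) — ~p2 is true.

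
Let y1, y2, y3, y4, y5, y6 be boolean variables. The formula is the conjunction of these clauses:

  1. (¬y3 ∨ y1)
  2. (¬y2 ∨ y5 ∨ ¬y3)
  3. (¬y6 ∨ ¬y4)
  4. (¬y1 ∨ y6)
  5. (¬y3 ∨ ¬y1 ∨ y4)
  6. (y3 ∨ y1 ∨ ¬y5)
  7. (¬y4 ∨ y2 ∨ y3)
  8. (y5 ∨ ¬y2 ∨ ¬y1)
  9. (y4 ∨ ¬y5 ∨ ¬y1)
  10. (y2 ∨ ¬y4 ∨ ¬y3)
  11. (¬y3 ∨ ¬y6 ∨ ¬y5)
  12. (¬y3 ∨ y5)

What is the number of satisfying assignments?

6

The models are:
  y1=F y2=F y3=F y4=F y5=F y6=F
  y1=F y2=F y3=F y4=F y5=F y6=T
  y1=F y2=T y3=F y4=F y5=F y6=F
  y1=F y2=T y3=F y4=F y5=F y6=T
  y1=F y2=T y3=F y4=T y5=F y6=F
  y1=T y2=F y3=F y4=F y5=F y6=T
That's 6 in total.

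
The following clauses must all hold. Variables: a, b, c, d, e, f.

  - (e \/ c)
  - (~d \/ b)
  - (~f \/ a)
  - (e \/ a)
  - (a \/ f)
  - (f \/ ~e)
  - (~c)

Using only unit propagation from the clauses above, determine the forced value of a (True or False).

(~c) is a unit clause: c = False.
(c \/ e) with c = False leaves only e, so e = True.
(f \/ ~e): since e = True, the clause reduces to (f). f = True.
(~f \/ a) with f = True leaves only a, so a = True.

True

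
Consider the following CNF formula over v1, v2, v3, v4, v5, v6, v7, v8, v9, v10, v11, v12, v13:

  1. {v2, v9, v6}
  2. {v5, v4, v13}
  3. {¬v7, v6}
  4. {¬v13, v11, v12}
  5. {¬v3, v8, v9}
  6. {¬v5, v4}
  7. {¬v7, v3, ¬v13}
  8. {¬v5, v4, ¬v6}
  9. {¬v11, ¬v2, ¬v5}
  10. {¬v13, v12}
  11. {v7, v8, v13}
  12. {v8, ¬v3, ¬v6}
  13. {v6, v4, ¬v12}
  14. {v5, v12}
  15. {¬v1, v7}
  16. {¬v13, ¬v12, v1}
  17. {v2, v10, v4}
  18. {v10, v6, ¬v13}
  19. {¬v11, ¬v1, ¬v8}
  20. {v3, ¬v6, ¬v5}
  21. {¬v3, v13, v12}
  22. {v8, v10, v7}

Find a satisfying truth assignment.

v4 occurs only positively in the remaining clauses — set v4 = True.
v10 occurs only positively in the remaining clauses — set v10 = True.
Try v1 = False.
For the remaining variables, v2 = True, v3 = True, v5 = False, v6 = False, v7 = False, v8 = True, v9 = False, v11 = False, v12 = True, v13 = False works.
Every clause has at least one true literal under this assignment.

v1=0, v2=1, v3=1, v4=1, v5=0, v6=0, v7=0, v8=1, v9=0, v10=1, v11=0, v12=1, v13=0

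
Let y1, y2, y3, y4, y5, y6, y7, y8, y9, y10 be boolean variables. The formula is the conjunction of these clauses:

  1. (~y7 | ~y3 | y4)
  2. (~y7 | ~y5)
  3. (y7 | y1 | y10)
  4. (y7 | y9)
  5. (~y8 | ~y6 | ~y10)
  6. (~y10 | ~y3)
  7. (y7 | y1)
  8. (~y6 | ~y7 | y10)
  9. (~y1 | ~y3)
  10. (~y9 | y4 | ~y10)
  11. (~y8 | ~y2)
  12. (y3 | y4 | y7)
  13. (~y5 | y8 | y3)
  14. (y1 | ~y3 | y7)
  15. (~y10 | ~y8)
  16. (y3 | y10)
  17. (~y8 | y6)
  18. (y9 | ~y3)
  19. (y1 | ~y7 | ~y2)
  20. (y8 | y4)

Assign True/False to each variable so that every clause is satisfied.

y1=T, y2=T, y3=F, y4=T, y5=F, y6=F, y7=T, y8=F, y9=T, y10=T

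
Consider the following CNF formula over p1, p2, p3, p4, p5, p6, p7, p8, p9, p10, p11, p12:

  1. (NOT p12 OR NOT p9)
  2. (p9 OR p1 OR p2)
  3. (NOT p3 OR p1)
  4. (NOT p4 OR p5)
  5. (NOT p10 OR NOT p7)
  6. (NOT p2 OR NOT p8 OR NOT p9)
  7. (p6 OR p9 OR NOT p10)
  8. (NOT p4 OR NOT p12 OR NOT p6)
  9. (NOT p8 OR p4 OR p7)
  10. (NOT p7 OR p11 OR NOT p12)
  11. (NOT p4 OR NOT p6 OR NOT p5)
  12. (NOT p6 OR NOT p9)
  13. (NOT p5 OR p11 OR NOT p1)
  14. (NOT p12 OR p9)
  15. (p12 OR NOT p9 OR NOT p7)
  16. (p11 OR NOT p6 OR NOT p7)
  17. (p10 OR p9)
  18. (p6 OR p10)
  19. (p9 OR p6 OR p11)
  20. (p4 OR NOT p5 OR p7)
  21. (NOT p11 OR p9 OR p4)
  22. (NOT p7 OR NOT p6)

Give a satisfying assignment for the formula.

Pure literal: p8 appears only negated; assign p8 = False.
Try p1 = True.
For the remaining variables, p2 = True, p3 = True, p4 = True, p5 = True, p6 = False, p7 = False, p9 = True, p10 = True, p11 = True, p12 = False works.

p1=1, p2=1, p3=1, p4=1, p5=1, p6=0, p7=0, p8=0, p9=1, p10=1, p11=1, p12=0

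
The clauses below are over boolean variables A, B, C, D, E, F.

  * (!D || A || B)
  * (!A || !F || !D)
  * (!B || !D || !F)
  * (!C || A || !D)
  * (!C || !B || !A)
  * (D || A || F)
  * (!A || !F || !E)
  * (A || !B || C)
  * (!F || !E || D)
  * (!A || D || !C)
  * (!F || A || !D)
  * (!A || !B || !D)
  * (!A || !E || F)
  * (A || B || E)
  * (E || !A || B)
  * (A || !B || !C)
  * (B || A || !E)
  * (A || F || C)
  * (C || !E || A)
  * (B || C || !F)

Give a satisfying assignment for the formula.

Branch on A: take A = True.
Set B = True and propagate.
  then C is forced to False.
  then D is forced to False.
Branch on E: take E = False.
F is now unconstrained; take F = True.

A=True, B=True, C=False, D=False, E=False, F=True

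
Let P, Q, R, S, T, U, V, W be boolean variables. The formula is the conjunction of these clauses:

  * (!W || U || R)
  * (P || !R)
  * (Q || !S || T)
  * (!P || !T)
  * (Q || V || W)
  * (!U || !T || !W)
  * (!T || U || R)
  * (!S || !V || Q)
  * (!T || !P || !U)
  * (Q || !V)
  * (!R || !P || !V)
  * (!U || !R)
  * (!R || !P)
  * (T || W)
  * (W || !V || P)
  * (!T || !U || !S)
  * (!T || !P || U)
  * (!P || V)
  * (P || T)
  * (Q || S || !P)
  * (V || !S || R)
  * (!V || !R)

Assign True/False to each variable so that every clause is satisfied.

Pure literal: Q appears only positively; assign Q = True.
Try P = False.
  then R is forced to False.
  then T is forced to True.
  then U is forced to True.
  then W is forced to False.
  then V is forced to False.
  then S is forced to False.
Every clause has at least one true literal under this assignment.

P=False, Q=True, R=False, S=False, T=True, U=True, V=False, W=False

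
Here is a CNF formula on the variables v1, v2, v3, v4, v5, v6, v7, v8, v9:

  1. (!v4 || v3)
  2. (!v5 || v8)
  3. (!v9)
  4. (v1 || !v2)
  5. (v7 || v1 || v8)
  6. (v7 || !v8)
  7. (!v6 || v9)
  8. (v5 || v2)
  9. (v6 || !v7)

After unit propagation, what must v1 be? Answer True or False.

True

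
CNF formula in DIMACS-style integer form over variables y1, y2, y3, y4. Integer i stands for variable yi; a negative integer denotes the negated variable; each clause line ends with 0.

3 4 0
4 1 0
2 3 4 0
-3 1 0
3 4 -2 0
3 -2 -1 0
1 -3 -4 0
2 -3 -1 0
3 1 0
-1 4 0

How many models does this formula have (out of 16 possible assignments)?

2

Satisfying assignments:
  y1=1 y2=0 y3=0 y4=1
  y1=1 y2=1 y3=1 y4=1
Count: 2.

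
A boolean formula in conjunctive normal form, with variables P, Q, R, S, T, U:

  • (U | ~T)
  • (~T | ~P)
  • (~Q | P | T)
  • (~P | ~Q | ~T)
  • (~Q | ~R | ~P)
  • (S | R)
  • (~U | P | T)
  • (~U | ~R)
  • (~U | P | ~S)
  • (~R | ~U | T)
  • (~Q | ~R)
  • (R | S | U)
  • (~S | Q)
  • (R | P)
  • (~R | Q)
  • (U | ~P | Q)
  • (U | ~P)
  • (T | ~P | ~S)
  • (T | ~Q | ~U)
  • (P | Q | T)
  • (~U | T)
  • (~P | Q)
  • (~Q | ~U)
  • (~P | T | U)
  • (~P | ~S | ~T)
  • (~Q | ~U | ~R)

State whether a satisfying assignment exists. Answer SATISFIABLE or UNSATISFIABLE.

UNSATISFIABLE

P = True:
  propagation gives T=False, U=True; an empty clause results — contradiction.
P = False:
  propagation gives R=True, U=False, T=False, Q=False; an empty clause results — contradiction.
Every branch closes, so no satisfying assignment exists.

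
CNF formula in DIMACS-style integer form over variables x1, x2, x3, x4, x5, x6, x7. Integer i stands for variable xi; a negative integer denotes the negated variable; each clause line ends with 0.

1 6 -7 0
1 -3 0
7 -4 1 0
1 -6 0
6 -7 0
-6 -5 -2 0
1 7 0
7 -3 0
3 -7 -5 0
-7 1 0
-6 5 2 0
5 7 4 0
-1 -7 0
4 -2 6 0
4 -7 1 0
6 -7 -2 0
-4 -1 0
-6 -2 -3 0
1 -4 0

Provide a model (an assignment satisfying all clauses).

x1 = T, x2 = F, x3 = F, x4 = F, x5 = T, x6 = T, x7 = F

Try x1 = True.
  then x7 is forced to False.
  then x3 is forced to False.
  then x4 is forced to False.
  then x5 is forced to True.
Set x2 = False and propagate.
x6 is now unconstrained; take x6 = True.
Every clause has at least one true literal under this assignment.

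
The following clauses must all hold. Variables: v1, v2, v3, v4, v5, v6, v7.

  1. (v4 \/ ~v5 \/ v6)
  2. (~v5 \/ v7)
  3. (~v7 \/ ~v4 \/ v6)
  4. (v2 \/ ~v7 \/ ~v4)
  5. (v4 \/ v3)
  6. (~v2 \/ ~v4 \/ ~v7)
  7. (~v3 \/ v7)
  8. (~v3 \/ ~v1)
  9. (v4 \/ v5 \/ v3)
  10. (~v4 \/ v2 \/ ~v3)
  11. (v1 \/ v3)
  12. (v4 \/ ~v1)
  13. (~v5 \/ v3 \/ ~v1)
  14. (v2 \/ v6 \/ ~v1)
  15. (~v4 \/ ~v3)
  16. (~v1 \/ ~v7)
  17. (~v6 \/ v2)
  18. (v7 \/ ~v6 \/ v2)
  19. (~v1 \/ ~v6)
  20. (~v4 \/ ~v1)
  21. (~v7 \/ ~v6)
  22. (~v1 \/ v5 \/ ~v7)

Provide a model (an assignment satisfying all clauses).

Set v1 = False and propagate.
  then v3 is forced to True.
  then v7 is forced to True.
  then v4 is forced to False.
  then v6 is forced to False.
  then v5 is forced to False.
v2 is now unconstrained; take v2 = False.

v1=F, v2=F, v3=T, v4=F, v5=F, v6=F, v7=T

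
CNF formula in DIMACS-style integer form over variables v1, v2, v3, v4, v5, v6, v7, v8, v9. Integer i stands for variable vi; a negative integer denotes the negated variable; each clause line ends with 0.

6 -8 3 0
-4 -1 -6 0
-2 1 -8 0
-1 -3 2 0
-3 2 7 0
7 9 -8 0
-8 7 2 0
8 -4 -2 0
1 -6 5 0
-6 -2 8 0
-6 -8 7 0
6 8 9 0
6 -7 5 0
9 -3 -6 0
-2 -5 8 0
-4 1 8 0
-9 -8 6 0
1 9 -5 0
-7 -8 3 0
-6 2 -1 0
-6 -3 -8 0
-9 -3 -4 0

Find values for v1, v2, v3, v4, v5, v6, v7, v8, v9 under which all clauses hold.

v1=1, v2=0, v3=0, v4=1, v5=1, v6=0, v7=1, v8=0, v9=1

Check each clause:
  1. (~v8 | v3 | v6) — ~v8 is true.
  2. (~v1 | ~v6 | ~v4) — ~v6 is true.
  3. (~v8 | v1 | ~v2) — ~v8 is true.
  4. (~v1 | v2 | ~v3) — ~v3 is true.
  5. (v2 | ~v3 | v7) — ~v3 is true.
  6. (v9 | v7 | ~v8) — ~v8 is true.
  7. (v2 | v7 | ~v8) — ~v8 is true.
  8. (~v2 | ~v4 | v8) — ~v2 is true.
  9. (v5 | ~v6 | v1) — v1 is true.
  10. (~v2 | v8 | ~v6) — ~v6 is true.
  11. (~v6 | ~v8 | v7) — ~v8 is true.
  12. (v9 | v6 | v8) — v9 is true.
  13. (~v7 | v5 | v6) — v5 is true.
  14. (~v6 | ~v3 | v9) — v9 is true.
  15. (~v5 | v8 | ~v2) — ~v2 is true.
  16. (v1 | v8 | ~v4) — v1 is true.
  17. (v6 | ~v8 | ~v9) — ~v8 is true.
  18. (v1 | v9 | ~v5) — v9 is true.
  19. (~v7 | ~v8 | v3) — ~v8 is true.
  20. (~v1 | ~v6 | v2) — ~v6 is true.
  21. (~v3 | ~v8 | ~v6) — ~v8 is true.
  22. (~v4 | ~v9 | ~v3) — ~v3 is true.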